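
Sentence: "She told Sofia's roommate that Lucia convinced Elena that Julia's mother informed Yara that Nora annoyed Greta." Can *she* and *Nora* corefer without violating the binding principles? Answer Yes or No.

No

*Nora* is an R-expression; Principle C requires it to be free (not bound by any c-commanding expression).
— she: subject of the matrix clause; the pronoun c-commands the R-expression — coreference blocked (Principle C).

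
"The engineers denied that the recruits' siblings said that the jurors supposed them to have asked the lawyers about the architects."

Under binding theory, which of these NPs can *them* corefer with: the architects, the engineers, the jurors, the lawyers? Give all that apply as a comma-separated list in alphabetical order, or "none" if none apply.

the engineers

*them* is a pronoun; Principle B requires it to be free in its binding domain — the clause headed by 'supposed'.
— the architects: second object of the clause headed by 'asked'; is c-commanded by the pronoun; coreference would bind this R-expression — blocked (Principle C).
— the engineers: subject of the matrix clause; c-commands the pronoun but lies outside its binding domain — allowed.
— the jurors: subject of the clause headed by 'supposed'; c-commands the pronoun within its binding domain — blocked (Principle B).
— the lawyers: object of the clause headed by 'asked'; is c-commanded by the pronoun; coreference would bind this R-expression — blocked (Principle C).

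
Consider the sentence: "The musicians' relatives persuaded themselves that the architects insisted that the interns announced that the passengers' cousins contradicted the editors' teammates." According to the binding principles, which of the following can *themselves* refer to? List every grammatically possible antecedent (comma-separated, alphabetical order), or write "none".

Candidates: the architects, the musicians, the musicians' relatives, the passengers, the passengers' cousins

*themselves* is a reflexive; Principle A requires it to be bound within its binding domain — the matrix clause.
— the architects: subject of the clause headed by 'insisted'; does not c-command the reflexive — cannot bind it (Principle A).
— the musicians: possessor inside the subject DP of the matrix clause; does not c-command the reflexive — cannot bind it (Principle A).
— the musicians' relatives: subject of the matrix clause; c-commands the reflexive within its binding domain — allowed (Principle A).
— the passengers: possessor inside the subject DP of the clause headed by 'contradicted'; does not c-command the reflexive — cannot bind it (Principle A).
— the passengers' cousins: subject of the clause headed by 'contradicted'; does not c-command the reflexive — cannot bind it (Principle A).

the musicians' relatives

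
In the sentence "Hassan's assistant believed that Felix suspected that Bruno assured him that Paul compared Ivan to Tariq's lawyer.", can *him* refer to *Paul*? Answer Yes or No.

No

*him* is a pronoun; Principle B requires it to be free in its binding domain — the clause headed by 'assured'.
— Paul: subject of the clause headed by 'compared'; is c-commanded by the pronoun; coreference would bind this R-expression — blocked (Principle C).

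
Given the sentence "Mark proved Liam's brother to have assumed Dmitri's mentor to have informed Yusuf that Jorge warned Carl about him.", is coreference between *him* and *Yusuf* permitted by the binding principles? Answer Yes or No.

Yes

*him* is a pronoun; Principle B requires it to be free in its binding domain — the clause headed by 'warned'.
— Yusuf: object of the clause headed by 'informed'; c-commands the pronoun but lies outside its binding domain — allowed.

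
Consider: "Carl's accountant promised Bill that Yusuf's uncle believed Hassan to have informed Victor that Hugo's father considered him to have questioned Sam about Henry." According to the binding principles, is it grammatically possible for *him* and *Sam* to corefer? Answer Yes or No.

*him* is a pronoun; Principle B requires it to be free in its binding domain — the clause headed by 'considered'.
— Sam: object of the clause headed by 'questioned'; is c-commanded by the pronoun; coreference would bind this R-expression — blocked (Principle C).

No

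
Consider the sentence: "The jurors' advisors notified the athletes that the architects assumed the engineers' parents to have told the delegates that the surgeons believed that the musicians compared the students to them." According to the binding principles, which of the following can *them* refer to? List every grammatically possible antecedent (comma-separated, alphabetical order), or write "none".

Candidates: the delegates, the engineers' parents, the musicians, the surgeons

the delegates, the engineers' parents, the surgeons

*them* is a pronoun; Principle B requires it to be free in its binding domain — the clause headed by 'compared'.
— the delegates: object of the clause headed by 'told'; c-commands the pronoun but lies outside its binding domain — allowed.
— the engineers' parents: subject of the clause headed by 'told'; c-commands the pronoun but lies outside its binding domain — allowed.
— the musicians: subject of the clause headed by 'compared'; c-commands the pronoun within its binding domain — blocked (Principle B).
— the surgeons: subject of the clause headed by 'believed'; c-commands the pronoun but lies outside its binding domain — allowed.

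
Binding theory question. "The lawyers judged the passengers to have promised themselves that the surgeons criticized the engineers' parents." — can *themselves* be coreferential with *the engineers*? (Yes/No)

*themselves* is a reflexive; Principle A requires it to be bound within its binding domain — the clause headed by 'promised'.
— the engineers: possessor inside the object DP of the clause headed by 'criticized'; does not c-command the reflexive — cannot bind it (Principle A).

No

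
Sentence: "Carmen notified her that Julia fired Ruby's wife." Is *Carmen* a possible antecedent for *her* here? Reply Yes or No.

No

*her* is a pronoun; Principle B requires it to be free in its binding domain — the matrix clause.
— Carmen: subject of the matrix clause; c-commands the pronoun within its binding domain — blocked (Principle B).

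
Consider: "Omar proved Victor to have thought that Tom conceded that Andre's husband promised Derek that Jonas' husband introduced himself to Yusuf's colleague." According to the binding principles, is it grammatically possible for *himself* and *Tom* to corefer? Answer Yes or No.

*himself* is a reflexive; Principle A requires it to be bound within its binding domain — the clause headed by 'introduced'.
— Tom: subject of the clause headed by 'conceded'; c-commands the reflexive but lies outside its binding domain — cannot bind it (Principle A).

No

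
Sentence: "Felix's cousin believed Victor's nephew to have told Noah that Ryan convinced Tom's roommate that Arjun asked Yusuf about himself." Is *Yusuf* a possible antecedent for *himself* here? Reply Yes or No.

Yes

*himself* is a reflexive; Principle A requires it to be bound within its binding domain — the clause headed by 'asked'.
— Yusuf: object of the clause headed by 'asked'; c-commands the reflexive within its binding domain — allowed (Principle A).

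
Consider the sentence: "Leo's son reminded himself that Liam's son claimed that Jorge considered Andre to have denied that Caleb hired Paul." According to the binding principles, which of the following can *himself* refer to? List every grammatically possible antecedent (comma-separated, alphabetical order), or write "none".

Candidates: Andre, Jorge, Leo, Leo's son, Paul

*himself* is a reflexive; Principle A requires it to be bound within its binding domain — the matrix clause.
— Andre: subject of the clause headed by 'denied'; does not c-command the reflexive — cannot bind it (Principle A).
— Jorge: subject of the clause headed by 'considered'; does not c-command the reflexive — cannot bind it (Principle A).
— Leo: possessor inside the subject DP of the matrix clause; does not c-command the reflexive — cannot bind it (Principle A).
— Leo's son: subject of the matrix clause; c-commands the reflexive within its binding domain — allowed (Principle A).
— Paul: object of the clause headed by 'hired'; does not c-command the reflexive — cannot bind it (Principle A).

Leo's son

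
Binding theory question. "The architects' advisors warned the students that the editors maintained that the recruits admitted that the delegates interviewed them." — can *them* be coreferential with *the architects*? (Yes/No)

Yes

*them* is a pronoun; Principle B requires it to be free in its binding domain — the clause headed by 'interviewed'.
— the architects: possessor inside the subject DP of the matrix clause; does not c-command the pronoun — Principle B does not apply; allowed.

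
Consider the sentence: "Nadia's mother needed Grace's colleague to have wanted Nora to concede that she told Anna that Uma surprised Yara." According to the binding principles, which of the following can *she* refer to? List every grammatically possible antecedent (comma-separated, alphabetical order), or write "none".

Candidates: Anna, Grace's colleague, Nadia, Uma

*she* is a pronoun; Principle B requires it to be free in its binding domain — the clause headed by 'told'.
— Anna: object of the clause headed by 'told'; is c-commanded by the pronoun; coreference would bind this R-expression — blocked (Principle C).
— Grace's colleague: subject of the clause headed by 'wanted'; c-commands the pronoun but lies outside its binding domain — allowed.
— Nadia: possessor inside the subject DP of the matrix clause; does not c-command the pronoun — Principle B does not apply; allowed.
— Uma: subject of the clause headed by 'surprised'; is c-commanded by the pronoun; coreference would bind this R-expression — blocked (Principle C).

Grace's colleague, Nadia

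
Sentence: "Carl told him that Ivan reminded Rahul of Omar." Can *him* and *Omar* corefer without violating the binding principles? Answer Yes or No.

*Omar* is an R-expression; Principle C requires it to be free (not bound by any c-commanding expression).
— him: object of the matrix clause; the pronoun c-commands the R-expression — coreference blocked (Principle C).

No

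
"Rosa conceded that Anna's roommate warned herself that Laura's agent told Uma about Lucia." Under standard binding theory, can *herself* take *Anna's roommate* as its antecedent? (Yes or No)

Yes

*herself* is a reflexive; Principle A requires it to be bound within its binding domain — the clause headed by 'warned'.
— Anna's roommate: subject of the clause headed by 'warned'; c-commands the reflexive within its binding domain — allowed (Principle A).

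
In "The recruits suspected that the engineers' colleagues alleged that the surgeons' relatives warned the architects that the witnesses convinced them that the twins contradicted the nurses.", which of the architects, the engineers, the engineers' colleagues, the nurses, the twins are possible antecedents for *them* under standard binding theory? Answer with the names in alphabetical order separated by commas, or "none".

the architects, the engineers, the engineers' colleagues

*them* is a pronoun; Principle B requires it to be free in its binding domain — the clause headed by 'convinced'.
— the architects: object of the clause headed by 'warned'; c-commands the pronoun but lies outside its binding domain — allowed.
— the engineers: possessor inside the subject DP of the clause headed by 'alleged'; does not c-command the pronoun — Principle B does not apply; allowed.
— the engineers' colleagues: subject of the clause headed by 'alleged'; c-commands the pronoun but lies outside its binding domain — allowed.
— the nurses: object of the clause headed by 'contradicted'; is c-commanded by the pronoun; coreference would bind this R-expression — blocked (Principle C).
— the twins: subject of the clause headed by 'contradicted'; is c-commanded by the pronoun; coreference would bind this R-expression — blocked (Principle C).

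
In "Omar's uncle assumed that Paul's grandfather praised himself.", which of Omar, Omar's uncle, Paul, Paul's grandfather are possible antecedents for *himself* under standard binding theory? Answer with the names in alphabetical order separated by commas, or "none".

Paul's grandfather

*himself* is a reflexive; Principle A requires it to be bound within its binding domain — the clause headed by 'praised'.
— Omar: possessor inside the subject DP of the matrix clause; does not c-command the reflexive — cannot bind it (Principle A).
— Omar's uncle: subject of the matrix clause; c-commands the reflexive but lies outside its binding domain — cannot bind it (Principle A).
— Paul: possessor inside the subject DP of the clause headed by 'praised'; does not c-command the reflexive — cannot bind it (Principle A).
— Paul's grandfather: subject of the clause headed by 'praised'; c-commands the reflexive within its binding domain — allowed (Principle A).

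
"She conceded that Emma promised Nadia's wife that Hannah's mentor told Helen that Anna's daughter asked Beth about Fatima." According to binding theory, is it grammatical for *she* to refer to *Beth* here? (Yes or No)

*Beth* is an R-expression; Principle C requires it to be free (not bound by any c-commanding expression).
— she: subject of the matrix clause; the pronoun c-commands the R-expression — coreference blocked (Principle C).

No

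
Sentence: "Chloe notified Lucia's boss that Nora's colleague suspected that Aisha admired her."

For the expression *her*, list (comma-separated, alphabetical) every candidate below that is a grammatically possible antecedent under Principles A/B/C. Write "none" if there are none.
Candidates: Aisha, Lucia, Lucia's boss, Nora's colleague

*her* is a pronoun; Principle B requires it to be free in its binding domain — the clause headed by 'admired'.
— Aisha: subject of the clause headed by 'admired'; c-commands the pronoun within its binding domain — blocked (Principle B).
— Lucia: possessor inside the object DP of the matrix clause; does not c-command the pronoun — Principle B does not apply; allowed.
— Lucia's boss: object of the matrix clause; c-commands the pronoun but lies outside its binding domain — allowed.
— Nora's colleague: subject of the clause headed by 'suspected'; c-commands the pronoun but lies outside its binding domain — allowed.

Lucia, Lucia's boss, Nora's colleague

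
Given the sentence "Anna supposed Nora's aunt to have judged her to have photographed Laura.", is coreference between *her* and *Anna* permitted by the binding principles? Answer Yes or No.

*her* is a pronoun; Principle B requires it to be free in its binding domain — the clause headed by 'judged'.
— Anna: subject of the matrix clause; c-commands the pronoun but lies outside its binding domain — allowed.

Yes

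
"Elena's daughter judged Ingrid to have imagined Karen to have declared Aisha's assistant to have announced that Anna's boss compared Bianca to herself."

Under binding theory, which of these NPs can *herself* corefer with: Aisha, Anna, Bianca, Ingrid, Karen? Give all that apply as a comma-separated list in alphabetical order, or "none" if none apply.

Bianca

*herself* is a reflexive; Principle A requires it to be bound within its binding domain — the clause headed by 'compared'.
— Aisha: possessor inside the subject DP of the clause headed by 'announced'; does not c-command the reflexive — cannot bind it (Principle A).
— Anna: possessor inside the subject DP of the clause headed by 'compared'; does not c-command the reflexive — cannot bind it (Principle A).
— Bianca: object of the clause headed by 'compared'; c-commands the reflexive within its binding domain — allowed (Principle A).
— Ingrid: subject of the clause headed by 'imagined'; c-commands the reflexive but lies outside its binding domain — cannot bind it (Principle A).
— Karen: subject of the clause headed by 'declared'; c-commands the reflexive but lies outside its binding domain — cannot bind it (Principle A).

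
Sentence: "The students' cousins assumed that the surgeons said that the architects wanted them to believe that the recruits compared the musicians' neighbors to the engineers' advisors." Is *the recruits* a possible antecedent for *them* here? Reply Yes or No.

*them* is a pronoun; Principle B requires it to be free in its binding domain — the clause headed by 'wanted'.
— the recruits: subject of the clause headed by 'compared'; is c-commanded by the pronoun; coreference would bind this R-expression — blocked (Principle C).

No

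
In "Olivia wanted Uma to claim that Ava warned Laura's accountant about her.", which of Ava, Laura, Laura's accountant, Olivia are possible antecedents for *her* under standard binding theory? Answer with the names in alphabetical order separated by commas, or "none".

*her* is a pronoun; Principle B requires it to be free in its binding domain — the clause headed by 'warned'.
— Ava: subject of the clause headed by 'warned'; c-commands the pronoun within its binding domain — blocked (Principle B).
— Laura: possessor inside the object DP of the clause headed by 'warned'; does not c-command the pronoun — Principle B does not apply; allowed.
— Laura's accountant: object of the clause headed by 'warned'; c-commands the pronoun within its binding domain — blocked (Principle B).
— Olivia: subject of the matrix clause; c-commands the pronoun but lies outside its binding domain — allowed.

Laura, Olivia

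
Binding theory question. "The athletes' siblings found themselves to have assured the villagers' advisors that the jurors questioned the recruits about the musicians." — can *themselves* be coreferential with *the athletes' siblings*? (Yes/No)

*themselves* is a reflexive; Principle A requires it to be bound within its binding domain — the matrix clause.
— the athletes' siblings: subject of the matrix clause; c-commands the reflexive within its binding domain — allowed (Principle A).

Yes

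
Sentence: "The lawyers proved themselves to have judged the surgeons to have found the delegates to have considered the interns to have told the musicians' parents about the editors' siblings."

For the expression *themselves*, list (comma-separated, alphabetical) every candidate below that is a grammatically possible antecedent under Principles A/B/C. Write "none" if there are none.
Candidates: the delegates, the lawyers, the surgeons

*themselves* is a reflexive; Principle A requires it to be bound within its binding domain — the matrix clause.
— the delegates: subject of the clause headed by 'considered'; does not c-command the reflexive — cannot bind it (Principle A).
— the lawyers: subject of the matrix clause; c-commands the reflexive within its binding domain — allowed (Principle A).
— the surgeons: subject of the clause headed by 'found'; does not c-command the reflexive — cannot bind it (Principle A).

the lawyers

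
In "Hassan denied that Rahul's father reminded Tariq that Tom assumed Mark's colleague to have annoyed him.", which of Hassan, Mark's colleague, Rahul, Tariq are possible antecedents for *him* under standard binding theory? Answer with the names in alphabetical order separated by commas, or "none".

*him* is a pronoun; Principle B requires it to be free in its binding domain — the clause headed by 'annoyed'.
— Hassan: subject of the matrix clause; c-commands the pronoun but lies outside its binding domain — allowed.
— Mark's colleague: subject of the clause headed by 'annoyed'; c-commands the pronoun within its binding domain — blocked (Principle B).
— Rahul: possessor inside the subject DP of the clause headed by 'reminded'; does not c-command the pronoun — Principle B does not apply; allowed.
— Tariq: object of the clause headed by 'reminded'; c-commands the pronoun but lies outside its binding domain — allowed.

Hassan, Rahul, Tariq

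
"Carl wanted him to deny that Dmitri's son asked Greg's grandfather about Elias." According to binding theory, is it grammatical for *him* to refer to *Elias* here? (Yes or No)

*Elias* is an R-expression; Principle C requires it to be free (not bound by any c-commanding expression).
— him: subject of the clause headed by 'deny'; the pronoun c-commands the R-expression — coreference blocked (Principle C).

No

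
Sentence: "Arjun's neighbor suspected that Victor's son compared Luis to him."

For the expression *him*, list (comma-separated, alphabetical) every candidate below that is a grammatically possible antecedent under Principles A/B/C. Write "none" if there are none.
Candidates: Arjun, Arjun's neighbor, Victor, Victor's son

*him* is a pronoun; Principle B requires it to be free in its binding domain — the clause headed by 'compared'.
— Arjun: possessor inside the subject DP of the matrix clause; does not c-command the pronoun — Principle B does not apply; allowed.
— Arjun's neighbor: subject of the matrix clause; c-commands the pronoun but lies outside its binding domain — allowed.
— Victor: possessor inside the subject DP of the clause headed by 'compared'; does not c-command the pronoun — Principle B does not apply; allowed.
— Victor's son: subject of the clause headed by 'compared'; c-commands the pronoun within its binding domain — blocked (Principle B).

Arjun, Arjun's neighbor, Victor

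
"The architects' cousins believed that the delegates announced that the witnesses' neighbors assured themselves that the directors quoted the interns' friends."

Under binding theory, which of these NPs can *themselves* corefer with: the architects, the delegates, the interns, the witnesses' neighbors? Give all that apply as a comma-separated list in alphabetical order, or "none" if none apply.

*themselves* is a reflexive; Principle A requires it to be bound within its binding domain — the clause headed by 'assured'.
— the architects: possessor inside the subject DP of the matrix clause; does not c-command the reflexive — cannot bind it (Principle A).
— the delegates: subject of the clause headed by 'announced'; c-commands the reflexive but lies outside its binding domain — cannot bind it (Principle A).
— the interns: possessor inside the object DP of the clause headed by 'quoted'; does not c-command the reflexive — cannot bind it (Principle A).
— the witnesses' neighbors: subject of the clause headed by 'assured'; c-commands the reflexive within its binding domain — allowed (Principle A).

the witnesses' neighbors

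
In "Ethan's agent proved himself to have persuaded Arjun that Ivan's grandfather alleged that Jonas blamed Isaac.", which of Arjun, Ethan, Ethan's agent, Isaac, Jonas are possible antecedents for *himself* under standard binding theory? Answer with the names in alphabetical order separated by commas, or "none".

*himself* is a reflexive; Principle A requires it to be bound within its binding domain — the matrix clause.
— Arjun: object of the clause headed by 'persuaded'; does not c-command the reflexive — cannot bind it (Principle A).
— Ethan: possessor inside the subject DP of the matrix clause; does not c-command the reflexive — cannot bind it (Principle A).
— Ethan's agent: subject of the matrix clause; c-commands the reflexive within its binding domain — allowed (Principle A).
— Isaac: object of the clause headed by 'blamed'; does not c-command the reflexive — cannot bind it (Principle A).
— Jonas: subject of the clause headed by 'blamed'; does not c-command the reflexive — cannot bind it (Principle A).

Ethan's agent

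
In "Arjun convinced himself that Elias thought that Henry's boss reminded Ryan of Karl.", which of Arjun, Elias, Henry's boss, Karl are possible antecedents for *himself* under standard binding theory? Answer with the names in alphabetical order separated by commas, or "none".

Arjun

*himself* is a reflexive; Principle A requires it to be bound within its binding domain — the matrix clause.
— Arjun: subject of the matrix clause; c-commands the reflexive within its binding domain — allowed (Principle A).
— Elias: subject of the clause headed by 'thought'; does not c-command the reflexive — cannot bind it (Principle A).
— Henry's boss: subject of the clause headed by 'reminded'; does not c-command the reflexive — cannot bind it (Principle A).
— Karl: second object of the clause headed by 'reminded'; does not c-command the reflexive — cannot bind it (Principle A).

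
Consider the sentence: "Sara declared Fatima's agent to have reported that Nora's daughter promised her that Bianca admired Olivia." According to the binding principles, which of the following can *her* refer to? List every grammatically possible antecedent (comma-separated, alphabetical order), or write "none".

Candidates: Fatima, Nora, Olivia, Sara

Fatima, Nora, Sara

*her* is a pronoun; Principle B requires it to be free in its binding domain — the clause headed by 'promised'.
— Fatima: possessor inside the subject DP of the clause headed by 'reported'; does not c-command the pronoun — Principle B does not apply; allowed.
— Nora: possessor inside the subject DP of the clause headed by 'promised'; does not c-command the pronoun — Principle B does not apply; allowed.
— Olivia: object of the clause headed by 'admired'; is c-commanded by the pronoun; coreference would bind this R-expression — blocked (Principle C).
— Sara: subject of the matrix clause; c-commands the pronoun but lies outside its binding domain — allowed.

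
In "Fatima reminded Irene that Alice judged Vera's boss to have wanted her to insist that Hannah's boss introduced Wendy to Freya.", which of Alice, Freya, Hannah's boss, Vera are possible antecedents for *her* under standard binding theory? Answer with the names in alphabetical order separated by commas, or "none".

*her* is a pronoun; Principle B requires it to be free in its binding domain — the clause headed by 'wanted'.
— Alice: subject of the clause headed by 'judged'; c-commands the pronoun but lies outside its binding domain — allowed.
— Freya: second object of the clause headed by 'introduced'; is c-commanded by the pronoun; coreference would bind this R-expression — blocked (Principle C).
— Hannah's boss: subject of the clause headed by 'introduced'; is c-commanded by the pronoun; coreference would bind this R-expression — blocked (Principle C).
— Vera: possessor inside the subject DP of the clause headed by 'wanted'; does not c-command the pronoun — Principle B does not apply; allowed.

Alice, Vera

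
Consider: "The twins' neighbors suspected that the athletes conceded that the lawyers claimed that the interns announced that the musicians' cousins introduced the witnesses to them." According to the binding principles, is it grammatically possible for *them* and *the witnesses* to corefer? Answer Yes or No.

*them* is a pronoun; Principle B requires it to be free in its binding domain — the clause headed by 'introduced'.
— the witnesses: object of the clause headed by 'introduced'; c-commands the pronoun within its binding domain — blocked (Principle B).

No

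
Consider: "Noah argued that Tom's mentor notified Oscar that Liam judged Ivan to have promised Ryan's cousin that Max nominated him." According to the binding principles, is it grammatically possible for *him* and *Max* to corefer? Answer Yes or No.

*him* is a pronoun; Principle B requires it to be free in its binding domain — the clause headed by 'nominated'.
— Max: subject of the clause headed by 'nominated'; c-commands the pronoun within its binding domain — blocked (Principle B).

No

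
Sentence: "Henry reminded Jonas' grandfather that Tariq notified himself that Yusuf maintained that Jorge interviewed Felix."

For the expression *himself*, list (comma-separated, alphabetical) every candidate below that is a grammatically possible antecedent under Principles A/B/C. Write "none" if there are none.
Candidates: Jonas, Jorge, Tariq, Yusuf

*himself* is a reflexive; Principle A requires it to be bound within its binding domain — the clause headed by 'notified'.
— Jonas: possessor inside the object DP of the matrix clause; does not c-command the reflexive — cannot bind it (Principle A).
— Jorge: subject of the clause headed by 'interviewed'; does not c-command the reflexive — cannot bind it (Principle A).
— Tariq: subject of the clause headed by 'notified'; c-commands the reflexive within its binding domain — allowed (Principle A).
— Yusuf: subject of the clause headed by 'maintained'; does not c-command the reflexive — cannot bind it (Principle A).

Tariq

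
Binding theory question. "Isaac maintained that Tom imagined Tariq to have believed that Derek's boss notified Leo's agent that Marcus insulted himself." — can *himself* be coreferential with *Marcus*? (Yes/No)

*himself* is a reflexive; Principle A requires it to be bound within its binding domain — the clause headed by 'insulted'.
— Marcus: subject of the clause headed by 'insulted'; c-commands the reflexive within its binding domain — allowed (Principle A).

Yes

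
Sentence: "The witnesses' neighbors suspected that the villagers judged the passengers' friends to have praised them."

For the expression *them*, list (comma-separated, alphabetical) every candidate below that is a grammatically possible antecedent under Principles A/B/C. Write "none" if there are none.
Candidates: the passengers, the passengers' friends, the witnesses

*them* is a pronoun; Principle B requires it to be free in its binding domain — the clause headed by 'praised'.
— the passengers: possessor inside the subject DP of the clause headed by 'praised'; does not c-command the pronoun — Principle B does not apply; allowed.
— the passengers' friends: subject of the clause headed by 'praised'; c-commands the pronoun within its binding domain — blocked (Principle B).
— the witnesses: possessor inside the subject DP of the matrix clause; does not c-command the pronoun — Principle B does not apply; allowed.

the passengers, the witnesses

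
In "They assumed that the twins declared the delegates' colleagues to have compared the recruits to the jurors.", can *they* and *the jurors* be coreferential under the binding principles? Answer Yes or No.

No

*the jurors* is an R-expression; Principle C requires it to be free (not bound by any c-commanding expression).
— they: subject of the matrix clause; the pronoun c-commands the R-expression — coreference blocked (Principle C).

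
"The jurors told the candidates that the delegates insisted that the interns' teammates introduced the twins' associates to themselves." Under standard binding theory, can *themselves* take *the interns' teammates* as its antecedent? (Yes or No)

Yes

*themselves* is a reflexive; Principle A requires it to be bound within its binding domain — the clause headed by 'introduced'.
— the interns' teammates: subject of the clause headed by 'introduced'; c-commands the reflexive within its binding domain — allowed (Principle A).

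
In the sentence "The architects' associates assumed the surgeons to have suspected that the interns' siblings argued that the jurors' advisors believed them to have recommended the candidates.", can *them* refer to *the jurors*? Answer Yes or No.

Yes

*them* is a pronoun; Principle B requires it to be free in its binding domain — the clause headed by 'believed'.
— the jurors: possessor inside the subject DP of the clause headed by 'believed'; does not c-command the pronoun — Principle B does not apply; allowed.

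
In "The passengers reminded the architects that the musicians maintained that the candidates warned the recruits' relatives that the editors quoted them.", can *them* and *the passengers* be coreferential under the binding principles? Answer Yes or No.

Yes

*the passengers* is an R-expression; Principle C requires it to be free (not bound by any c-commanding expression).
— them: object of the clause headed by 'quoted'; the pronoun does not c-command the R-expression — coreference allowed.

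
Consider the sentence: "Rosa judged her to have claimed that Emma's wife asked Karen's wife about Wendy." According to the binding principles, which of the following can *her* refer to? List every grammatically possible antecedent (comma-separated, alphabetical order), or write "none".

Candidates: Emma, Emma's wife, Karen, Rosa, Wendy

none

*her* is a pronoun; Principle B requires it to be free in its binding domain — the matrix clause.
— Emma: possessor inside the subject DP of the clause headed by 'asked'; is c-commanded by the pronoun; coreference would bind this R-expression — blocked (Principle C).
— Emma's wife: subject of the clause headed by 'asked'; is c-commanded by the pronoun; coreference would bind this R-expression — blocked (Principle C).
— Karen: possessor inside the object DP of the clause headed by 'asked'; is c-commanded by the pronoun; coreference would bind this R-expression — blocked (Principle C).
— Rosa: subject of the matrix clause; c-commands the pronoun within its binding domain — blocked (Principle B).
— Wendy: second object of the clause headed by 'asked'; is c-commanded by the pronoun; coreference would bind this R-expression — blocked (Principle C).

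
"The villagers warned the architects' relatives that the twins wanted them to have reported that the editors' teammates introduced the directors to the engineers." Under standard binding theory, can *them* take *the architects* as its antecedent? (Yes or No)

Yes

*them* is a pronoun; Principle B requires it to be free in its binding domain — the clause headed by 'wanted'.
— the architects: possessor inside the object DP of the matrix clause; does not c-command the pronoun — Principle B does not apply; allowed.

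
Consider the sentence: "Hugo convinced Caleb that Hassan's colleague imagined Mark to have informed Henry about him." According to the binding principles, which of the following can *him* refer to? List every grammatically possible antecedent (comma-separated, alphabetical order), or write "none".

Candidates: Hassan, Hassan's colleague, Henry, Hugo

*him* is a pronoun; Principle B requires it to be free in its binding domain — the clause headed by 'informed'.
— Hassan: possessor inside the subject DP of the clause headed by 'imagined'; does not c-command the pronoun — Principle B does not apply; allowed.
— Hassan's colleague: subject of the clause headed by 'imagined'; c-commands the pronoun but lies outside its binding domain — allowed.
— Henry: object of the clause headed by 'informed'; c-commands the pronoun within its binding domain — blocked (Principle B).
— Hugo: subject of the matrix clause; c-commands the pronoun but lies outside its binding domain — allowed.

Hassan, Hassan's colleague, Hugo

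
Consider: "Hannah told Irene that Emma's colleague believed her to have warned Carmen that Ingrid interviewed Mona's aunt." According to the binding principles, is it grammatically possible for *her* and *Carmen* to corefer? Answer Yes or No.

No

*her* is a pronoun; Principle B requires it to be free in its binding domain — the clause headed by 'believed'.
— Carmen: object of the clause headed by 'warned'; is c-commanded by the pronoun; coreference would bind this R-expression — blocked (Principle C).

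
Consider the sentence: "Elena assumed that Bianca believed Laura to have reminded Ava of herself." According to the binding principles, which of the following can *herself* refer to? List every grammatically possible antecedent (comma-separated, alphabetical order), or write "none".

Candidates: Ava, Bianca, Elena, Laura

*herself* is a reflexive; Principle A requires it to be bound within its binding domain — the clause headed by 'reminded'.
— Ava: object of the clause headed by 'reminded'; c-commands the reflexive within its binding domain — allowed (Principle A).
— Bianca: subject of the clause headed by 'believed'; c-commands the reflexive but lies outside its binding domain — cannot bind it (Principle A).
— Elena: subject of the matrix clause; c-commands the reflexive but lies outside its binding domain — cannot bind it (Principle A).
— Laura: subject of the clause headed by 'reminded'; c-commands the reflexive within its binding domain — allowed (Principle A).

Ava, Laura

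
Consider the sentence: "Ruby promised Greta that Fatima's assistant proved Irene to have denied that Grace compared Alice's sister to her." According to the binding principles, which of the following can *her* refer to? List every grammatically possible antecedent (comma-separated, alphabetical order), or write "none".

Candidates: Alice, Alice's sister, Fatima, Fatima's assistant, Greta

Alice, Fatima, Fatima's assistant, Greta

*her* is a pronoun; Principle B requires it to be free in its binding domain — the clause headed by 'compared'.
— Alice: possessor inside the object DP of the clause headed by 'compared'; does not c-command the pronoun — Principle B does not apply; allowed.
— Alice's sister: object of the clause headed by 'compared'; c-commands the pronoun within its binding domain — blocked (Principle B).
— Fatima: possessor inside the subject DP of the clause headed by 'proved'; does not c-command the pronoun — Principle B does not apply; allowed.
— Fatima's assistant: subject of the clause headed by 'proved'; c-commands the pronoun but lies outside its binding domain — allowed.
— Greta: object of the matrix clause; c-commands the pronoun but lies outside its binding domain — allowed.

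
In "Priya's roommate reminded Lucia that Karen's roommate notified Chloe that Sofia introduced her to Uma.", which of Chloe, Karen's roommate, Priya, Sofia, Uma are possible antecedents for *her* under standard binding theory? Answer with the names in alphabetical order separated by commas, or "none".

*her* is a pronoun; Principle B requires it to be free in its binding domain — the clause headed by 'introduced'.
— Chloe: object of the clause headed by 'notified'; c-commands the pronoun but lies outside its binding domain — allowed.
— Karen's roommate: subject of the clause headed by 'notified'; c-commands the pronoun but lies outside its binding domain — allowed.
— Priya: possessor inside the subject DP of the matrix clause; does not c-command the pronoun — Principle B does not apply; allowed.
— Sofia: subject of the clause headed by 'introduced'; c-commands the pronoun within its binding domain — blocked (Principle B).
— Uma: second object of the clause headed by 'introduced'; is c-commanded by the pronoun; coreference would bind this R-expression — blocked (Principle C).

Chloe, Karen's roommate, Priya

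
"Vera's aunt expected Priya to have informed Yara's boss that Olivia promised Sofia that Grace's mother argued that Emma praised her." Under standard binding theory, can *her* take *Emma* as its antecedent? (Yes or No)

*her* is a pronoun; Principle B requires it to be free in its binding domain — the clause headed by 'praised'.
— Emma: subject of the clause headed by 'praised'; c-commands the pronoun within its binding domain — blocked (Principle B).

No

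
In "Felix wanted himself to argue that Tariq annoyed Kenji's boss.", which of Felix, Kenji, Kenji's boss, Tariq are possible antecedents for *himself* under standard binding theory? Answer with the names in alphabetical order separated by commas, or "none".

Felix

*himself* is a reflexive; Principle A requires it to be bound within its binding domain — the matrix clause.
— Felix: subject of the matrix clause; c-commands the reflexive within its binding domain — allowed (Principle A).
— Kenji: possessor inside the object DP of the clause headed by 'annoyed'; does not c-command the reflexive — cannot bind it (Principle A).
— Kenji's boss: object of the clause headed by 'annoyed'; does not c-command the reflexive — cannot bind it (Principle A).
— Tariq: subject of the clause headed by 'annoyed'; does not c-command the reflexive — cannot bind it (Principle A).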